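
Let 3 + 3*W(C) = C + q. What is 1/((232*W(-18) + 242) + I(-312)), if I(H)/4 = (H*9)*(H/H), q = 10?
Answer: -3/35522 ≈ -8.4455e-5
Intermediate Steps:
W(C) = 7/3 + C/3 (W(C) = -1 + (C + 10)/3 = -1 + (10 + C)/3 = -1 + (10/3 + C/3) = 7/3 + C/3)
I(H) = 36*H (I(H) = 4*((H*9)*(H/H)) = 4*((9*H)*1) = 4*(9*H) = 36*H)
1/((232*W(-18) + 242) + I(-312)) = 1/((232*(7/3 + (1/3)*(-18)) + 242) + 36*(-312)) = 1/((232*(7/3 - 6) + 242) - 11232) = 1/((232*(-11/3) + 242) - 11232) = 1/((-2552/3 + 242) - 11232) = 1/(-1826/3 - 11232) = 1/(-35522/3) = -3/35522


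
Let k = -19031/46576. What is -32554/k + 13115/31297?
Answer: 47453859641453/595613207 ≈ 79672.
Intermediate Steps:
k = -19031/46576 (k = -19031*1/46576 = -19031/46576 ≈ -0.40860)
-32554/k + 13115/31297 = -32554/(-19031/46576) + 13115/31297 = -32554*(-46576/19031) + 13115*(1/31297) = 1516235104/19031 + 13115/31297 = 47453859641453/595613207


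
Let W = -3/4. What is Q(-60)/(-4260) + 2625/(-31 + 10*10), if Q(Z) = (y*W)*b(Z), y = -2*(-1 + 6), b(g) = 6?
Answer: 248431/6532 ≈ 38.033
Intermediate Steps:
W = -¾ (W = -3*¼ = -¾ ≈ -0.75000)
y = -10 (y = -2*5 = -10)
Q(Z) = 45 (Q(Z) = -10*(-¾)*6 = (15/2)*6 = 45)
Q(-60)/(-4260) + 2625/(-31 + 10*10) = 45/(-4260) + 2625/(-31 + 10*10) = 45*(-1/4260) + 2625/(-31 + 100) = -3/284 + 2625/69 = -3/284 + 2625*(1/69) = -3/284 + 875/23 = 248431/6532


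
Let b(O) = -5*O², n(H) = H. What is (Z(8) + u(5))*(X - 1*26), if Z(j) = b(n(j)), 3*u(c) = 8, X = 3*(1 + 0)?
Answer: 21896/3 ≈ 7298.7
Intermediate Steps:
X = 3 (X = 3*1 = 3)
u(c) = 8/3 (u(c) = (⅓)*8 = 8/3)
Z(j) = -5*j²
(Z(8) + u(5))*(X - 1*26) = (-5*8² + 8/3)*(3 - 1*26) = (-5*64 + 8/3)*(3 - 26) = (-320 + 8/3)*(-23) = -952/3*(-23) = 21896/3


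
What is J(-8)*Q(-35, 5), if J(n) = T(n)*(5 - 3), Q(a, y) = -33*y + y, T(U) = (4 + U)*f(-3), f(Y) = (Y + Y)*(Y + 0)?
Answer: 23040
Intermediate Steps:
f(Y) = 2*Y² (f(Y) = (2*Y)*Y = 2*Y²)
T(U) = 72 + 18*U (T(U) = (4 + U)*(2*(-3)²) = (4 + U)*(2*9) = (4 + U)*18 = 72 + 18*U)
Q(a, y) = -32*y
J(n) = 144 + 36*n (J(n) = (72 + 18*n)*(5 - 3) = (72 + 18*n)*2 = 144 + 36*n)
J(-8)*Q(-35, 5) = (144 + 36*(-8))*(-32*5) = (144 - 288)*(-160) = -144*(-160) = 23040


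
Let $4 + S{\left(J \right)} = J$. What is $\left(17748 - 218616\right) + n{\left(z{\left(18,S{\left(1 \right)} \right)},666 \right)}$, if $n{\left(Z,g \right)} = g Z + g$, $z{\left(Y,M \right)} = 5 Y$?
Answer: $-140262$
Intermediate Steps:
$S{\left(J \right)} = -4 + J$
$n{\left(Z,g \right)} = g + Z g$ ($n{\left(Z,g \right)} = Z g + g = g + Z g$)
$\left(17748 - 218616\right) + n{\left(z{\left(18,S{\left(1 \right)} \right)},666 \right)} = \left(17748 - 218616\right) + 666 \left(1 + 5 \cdot 18\right) = -200868 + 666 \left(1 + 90\right) = -200868 + 666 \cdot 91 = -200868 + 60606 = -140262$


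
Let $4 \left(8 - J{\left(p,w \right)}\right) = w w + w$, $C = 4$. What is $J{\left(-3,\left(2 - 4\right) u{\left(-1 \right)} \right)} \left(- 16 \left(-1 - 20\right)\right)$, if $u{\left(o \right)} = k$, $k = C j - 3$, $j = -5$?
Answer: $-178920$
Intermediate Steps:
$k = -23$ ($k = 4 \left(-5\right) - 3 = -20 - 3 = -23$)
$u{\left(o \right)} = -23$
$J{\left(p,w \right)} = 8 - \frac{w}{4} - \frac{w^{2}}{4}$ ($J{\left(p,w \right)} = 8 - \frac{w w + w}{4} = 8 - \frac{w^{2} + w}{4} = 8 - \frac{w + w^{2}}{4} = 8 - \left(\frac{w}{4} + \frac{w^{2}}{4}\right) = 8 - \frac{w}{4} - \frac{w^{2}}{4}$)
$J{\left(-3,\left(2 - 4\right) u{\left(-1 \right)} \right)} \left(- 16 \left(-1 - 20\right)\right) = \left(8 - \frac{\left(2 - 4\right) \left(-23\right)}{4} - \frac{\left(\left(2 - 4\right) \left(-23\right)\right)^{2}}{4}\right) \left(- 16 \left(-1 - 20\right)\right) = \left(8 - \frac{\left(-2\right) \left(-23\right)}{4} - \frac{\left(\left(-2\right) \left(-23\right)\right)^{2}}{4}\right) \left(\left(-16\right) \left(-21\right)\right) = \left(8 - \frac{23}{2} - \frac{46^{2}}{4}\right) 336 = \left(8 - \frac{23}{2} - 529\right) 336 = \left(- \frac{1065}{2}\right) 336 = -178920$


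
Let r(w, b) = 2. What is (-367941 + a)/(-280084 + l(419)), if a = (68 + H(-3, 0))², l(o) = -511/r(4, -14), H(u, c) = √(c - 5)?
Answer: 726644/560679 - 272*I*√5/560679 ≈ 1.296 - 0.0010848*I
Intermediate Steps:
H(u, c) = √(-5 + c)
l(o) = -511/2
a = (68 + I*√5)² (a = (68 + √(-5 + 0))² = (68 + √(-5))² = (68 + I*√5)² ≈ 4619.0 + 304.11*I)
(-367941 + a)/(-280084 + l(419)) = (-367941 + (68 + I*√5)²)/(-280084 - 511/2) = (-367941 + (68 + I*√5)²)/(-560679/2) = (-367941 + (68 + I*√5)²)*(-2/560679) = 35042/26699 - 2*(68 + I*√5)²/560679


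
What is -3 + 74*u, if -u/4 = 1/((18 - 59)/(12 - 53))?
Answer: -299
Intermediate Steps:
u = -4 (u = -4*(12 - 53)/(18 - 59) = -4/((-41/(-41))) = -4/((-41*(-1/41))) = -4/1 = -4*1 = -4)
-3 + 74*u = -3 + 74*(-4) = -3 - 296 = -299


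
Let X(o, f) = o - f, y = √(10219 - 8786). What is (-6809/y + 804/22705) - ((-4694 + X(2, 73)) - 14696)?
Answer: 441862809/22705 - 6809*√1433/1433 ≈ 19281.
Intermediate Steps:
y = √1433 ≈ 37.855
(-6809/y + 804/22705) - ((-4694 + X(2, 73)) - 14696) = (-6809*√1433/1433 + 804/22705) - ((-4694 + (2 - 1*73)) - 14696) = (-6809*√1433/1433 + 804*(1/22705)) - ((-4694 + (2 - 73)) - 14696) = (-6809*√1433/1433 + 804/22705) - ((-4694 - 71) - 14696) = (804/22705 - 6809*√1433/1433) - (-4765 - 14696) = (804/22705 - 6809*√1433/1433) - 1*(-19461) = (804/22705 - 6809*√1433/1433) + 19461 = 441862809/22705 - 6809*√1433/1433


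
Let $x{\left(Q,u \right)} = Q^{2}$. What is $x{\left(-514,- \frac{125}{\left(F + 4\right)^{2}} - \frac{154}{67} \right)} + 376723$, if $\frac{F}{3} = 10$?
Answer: $640919$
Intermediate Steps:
$F = 30$ ($F = 3 \cdot 10 = 30$)
$x{\left(-514,- \frac{125}{\left(F + 4\right)^{2}} - \frac{154}{67} \right)} + 376723 = \left(-514\right)^{2} + 376723 = 264196 + 376723 = 640919$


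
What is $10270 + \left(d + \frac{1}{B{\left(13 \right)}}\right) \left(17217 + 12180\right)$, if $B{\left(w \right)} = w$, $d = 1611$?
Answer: $\frac{615824278}{13} \approx 4.7371 \cdot 10^{7}$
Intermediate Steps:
$10270 + \left(d + \frac{1}{B{\left(13 \right)}}\right) \left(17217 + 12180\right) = 10270 + \left(1611 + \frac{1}{13}\right) \left(17217 + 12180\right) = 10270 + \left(1611 + \frac{1}{13}\right) 29397 = 10270 + \frac{20944}{13} \cdot 29397 = 10270 + \frac{615690768}{13} = \frac{615824278}{13}$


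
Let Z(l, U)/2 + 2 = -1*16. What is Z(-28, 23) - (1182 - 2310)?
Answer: 1092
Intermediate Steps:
Z(l, U) = -36 (Z(l, U) = -4 + 2*(-1*16) = -4 + 2*(-16) = -4 - 32 = -36)
Z(-28, 23) - (1182 - 2310) = -36 - (1182 - 2310) = -36 - 1*(-1128) = -36 + 1128 = 1092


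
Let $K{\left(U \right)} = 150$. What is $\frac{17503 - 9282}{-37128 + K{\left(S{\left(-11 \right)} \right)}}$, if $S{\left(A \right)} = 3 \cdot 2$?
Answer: $- \frac{8221}{36978} \approx -0.22232$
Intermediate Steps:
$S{\left(A \right)} = 6$
$\frac{17503 - 9282}{-37128 + K{\left(S{\left(-11 \right)} \right)}} = \frac{17503 - 9282}{-37128 + 150} = \frac{8221}{-36978} = 8221 \left(- \frac{1}{36978}\right) = - \frac{8221}{36978}$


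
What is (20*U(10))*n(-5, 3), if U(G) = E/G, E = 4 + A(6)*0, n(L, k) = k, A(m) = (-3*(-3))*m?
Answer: 24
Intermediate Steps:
A(m) = 9*m
E = 4 (E = 4 + (9*6)*0 = 4 + 54*0 = 4 + 0 = 4)
U(G) = 4/G
(20*U(10))*n(-5, 3) = (20*(4/10))*3 = (20*(4*(1/10)))*3 = (20*(2/5))*3 = 8*3 = 24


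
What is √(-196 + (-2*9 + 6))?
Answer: 4*I*√13 ≈ 14.422*I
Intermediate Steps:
√(-196 + (-2*9 + 6)) = √(-196 + (-18 + 6)) = √(-196 - 12) = √(-208) = 4*I*√13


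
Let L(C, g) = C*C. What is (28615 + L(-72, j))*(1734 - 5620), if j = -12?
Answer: -131342914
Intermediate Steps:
L(C, g) = C²
(28615 + L(-72, j))*(1734 - 5620) = (28615 + (-72)²)*(1734 - 5620) = (28615 + 5184)*(-3886) = 33799*(-3886) = -131342914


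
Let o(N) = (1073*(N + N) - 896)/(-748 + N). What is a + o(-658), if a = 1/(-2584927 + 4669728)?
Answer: 1472874380785/1465615103 ≈ 1005.0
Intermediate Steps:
a = 1/2084801 ≈ 4.7966e-7
o(N) = (-896 + 2146*N)/(-748 + N) (o(N) = (1073*(2*N) - 896)/(-748 + N) = (2146*N - 896)/(-748 + N) = (-896 + 2146*N)/(-748 + N))
a + o(-658) = 1/2084801 + 2*(-448 + 1073*(-658))/(-748 - 658) = 1/2084801 + 2*(-448 - 706034)/(-1406) = 1/2084801 + 2*(-1/1406)*(-706482) = 1/2084801 + 706482/703 = 1472874380785/1465615103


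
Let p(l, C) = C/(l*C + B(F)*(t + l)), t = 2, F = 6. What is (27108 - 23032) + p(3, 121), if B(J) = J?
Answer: 1601989/393 ≈ 4076.3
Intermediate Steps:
p(l, C) = C/(12 + 6*l + C*l) (p(l, C) = C/(l*C + 6*(2 + l)) = C/(C*l + (12 + 6*l)) = C/(12 + 6*l + C*l))
(27108 - 23032) + p(3, 121) = (27108 - 23032) + 121/(12 + 6*3 + 121*3) = 4076 + 121/(12 + 18 + 363) = 4076 + 121/393 = 1601989/393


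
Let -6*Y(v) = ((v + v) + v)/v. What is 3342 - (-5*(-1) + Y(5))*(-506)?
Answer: 5619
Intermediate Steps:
Y(v) = -½ (Y(v) = -((v + v) + v)/(6*v) = -(2*v + v)/(6*v) = -3*v/(6*v) = -⅙*3 = -½)
3342 - (-5*(-1) + Y(5))*(-506) = 3342 - (-5*(-1) - ½)*(-506) = 3342 - (5 - ½)*(-506) = 3342 - 9*(-506)/2 = 3342 - 1*(-2277) = 3342 + 2277 = 5619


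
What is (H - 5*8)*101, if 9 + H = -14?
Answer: -6363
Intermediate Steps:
H = -23 (H = -9 - 14 = -23)
(H - 5*8)*101 = (-23 - 5*8)*101 = (-23 - 40)*101 = -63*101 = -6363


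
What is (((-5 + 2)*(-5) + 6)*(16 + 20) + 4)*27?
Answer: 20520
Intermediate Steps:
(((-5 + 2)*(-5) + 6)*(16 + 20) + 4)*27 = ((-3*(-5) + 6)*36 + 4)*27 = ((15 + 6)*36 + 4)*27 = (21*36 + 4)*27 = (756 + 4)*27 = 760*27 = 20520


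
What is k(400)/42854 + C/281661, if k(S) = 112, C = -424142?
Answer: -1296045374/862164321 ≈ -1.5032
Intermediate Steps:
k(400)/42854 + C/281661 = 112/42854 - 424142/281661 = 112*(1/42854) - 424142*1/281661 = 8/3061 - 424142/281661 = -1296045374/862164321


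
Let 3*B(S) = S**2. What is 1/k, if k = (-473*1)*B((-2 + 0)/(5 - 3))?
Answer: -3/473 ≈ -0.0063425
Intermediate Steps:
B(S) = S**2/3
k = -473/3 (k = (-473*1)*(((-2 + 0)/(5 - 3))**2/3) = -473*(-2/2)**2/3 = -473*(-2*1/2)**2/3 = -473*(-1)**2/3 = -473/3 ≈ -157.67)
1/k = 1/(-473/3) = -3/473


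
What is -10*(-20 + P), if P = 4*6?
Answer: -40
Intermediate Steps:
P = 24
-10*(-20 + P) = -10*(-20 + 24) = -10*4 = -40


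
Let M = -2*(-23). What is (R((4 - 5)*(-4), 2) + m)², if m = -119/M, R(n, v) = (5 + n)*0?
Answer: 14161/2116 ≈ 6.6923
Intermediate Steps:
M = 46
R(n, v) = 0
m = -119/46 ≈ -2.5870
(R((4 - 5)*(-4), 2) + m)² = (0 - 119/46)² = (-119/46)² = 14161/2116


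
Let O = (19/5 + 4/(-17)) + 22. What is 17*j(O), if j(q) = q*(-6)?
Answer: -13038/5 ≈ -2607.6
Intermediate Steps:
O = 2173/85 (O = (19*(⅕) + 4*(-1/17)) + 22 = (19/5 - 4/17) + 22 = 303/85 + 22 = 2173/85 ≈ 25.565)
j(q) = -6*q
17*j(O) = 17*(-6*2173/85) = 17*(-13038/85) = -13038/5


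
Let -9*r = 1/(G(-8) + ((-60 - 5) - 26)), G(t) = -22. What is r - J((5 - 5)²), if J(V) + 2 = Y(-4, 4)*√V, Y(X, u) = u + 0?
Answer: 2035/1017 ≈ 2.0010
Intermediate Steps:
Y(X, u) = u
J(V) = -2 + 4*√V
r = 1/1017 (r = -1/(9*(-22 + ((-60 - 5) - 26))) = -1/(9*(-22 + (-65 - 26))) = -1/(9*(-22 - 91)) = -⅑/(-113) = -⅑*(-1/113) = 1/1017 ≈ 0.00098328)
r - J((5 - 5)²) = 1/1017 - (-2 + 4*√((5 - 5)²)) = 1/1017 - (-2 + 4*√(0²)) = 1/1017 - (-2 + 4*√0) = 1/1017 - (-2 + 4*0) = 1/1017 - (-2 + 0) = 1/1017 - 1*(-2) = 1/1017 + 2 = 2035/1017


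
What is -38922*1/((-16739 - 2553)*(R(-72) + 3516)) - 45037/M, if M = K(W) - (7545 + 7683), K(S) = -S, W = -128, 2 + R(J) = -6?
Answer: 29312758333/9826083400 ≈ 2.9832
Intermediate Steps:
R(J) = -8 (R(J) = -2 - 6 = -8)
M = -15100 (M = -1*(-128) - (7545 + 7683) = 128 - 1*15228 = 128 - 15228 = -15100)
-38922*1/((-16739 - 2553)*(R(-72) + 3516)) - 45037/M = -38922*1/((-16739 - 2553)*(-8 + 3516)) - 45037/(-15100) = -38922/(3508*(-19292)) - 45037*(-1/15100) = -38922/(-67676336) + 45037/15100 = -38922*(-1/67676336) + 45037/15100 = 1497/2602936 + 45037/15100 = 29312758333/9826083400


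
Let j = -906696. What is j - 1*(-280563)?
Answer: -626133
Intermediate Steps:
j - 1*(-280563) = -906696 - 1*(-280563) = -906696 + 280563 = -626133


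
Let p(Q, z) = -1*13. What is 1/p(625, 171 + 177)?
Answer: -1/13 ≈ -0.076923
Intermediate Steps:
p(Q, z) = -13
1/p(625, 171 + 177) = 1/(-13) = -1/13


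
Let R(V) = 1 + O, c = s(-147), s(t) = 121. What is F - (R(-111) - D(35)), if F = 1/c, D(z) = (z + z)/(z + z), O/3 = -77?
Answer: 27952/121 ≈ 231.01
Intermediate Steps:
O = -231 (O = 3*(-77) = -231)
c = 121
D(z) = 1 (D(z) = (2*z)/((2*z)) = (2*z)*(1/(2*z)) = 1)
F = 1/121 ≈ 0.0082645
R(V) = -230 (R(V) = 1 - 231 = -230)
F - (R(-111) - D(35)) = 1/121 - (-230 - 1*1) = 1/121 - (-230 - 1) = 1/121 - 1*(-231) = 1/121 + 231 = 27952/121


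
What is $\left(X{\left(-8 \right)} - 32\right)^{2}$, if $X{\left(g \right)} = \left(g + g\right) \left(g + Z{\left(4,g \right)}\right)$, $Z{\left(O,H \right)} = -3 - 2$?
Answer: $30976$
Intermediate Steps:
$Z{\left(O,H \right)} = -5$ ($Z{\left(O,H \right)} = -3 - 2 = -5$)
$X{\left(g \right)} = 2 g \left(-5 + g\right)$ ($X{\left(g \right)} = \left(g + g\right) \left(g - 5\right) = 2 g \left(-5 + g\right)$)
$\left(X{\left(-8 \right)} - 32\right)^{2} = \left(2 \left(-8\right) \left(-5 - 8\right) - 32\right)^{2} = \left(2 \left(-8\right) \left(-13\right) - 32\right)^{2} = \left(208 - 32\right)^{2} = 176^{2} = 30976$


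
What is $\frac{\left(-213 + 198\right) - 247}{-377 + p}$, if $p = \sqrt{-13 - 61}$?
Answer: $\frac{98774}{142203} + \frac{262 i \sqrt{74}}{142203} \approx 0.6946 + 0.015849 i$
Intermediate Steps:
$p = i \sqrt{74}$ ($p = \sqrt{-74} = i \sqrt{74} \approx 8.6023 i$)
$\frac{\left(-213 + 198\right) - 247}{-377 + p} = \frac{\left(-213 + 198\right) - 247}{-377 + i \sqrt{74}} = \frac{-15 - 247}{-377 + i \sqrt{74}} = - \frac{262}{-377 + i \sqrt{74}}$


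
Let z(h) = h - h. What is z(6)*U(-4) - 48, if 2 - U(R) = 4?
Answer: -48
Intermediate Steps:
U(R) = -2 (U(R) = 2 - 1*4 = 2 - 4 = -2)
z(h) = 0
z(6)*U(-4) - 48 = 0*(-2) - 48 = 0 - 48 = -48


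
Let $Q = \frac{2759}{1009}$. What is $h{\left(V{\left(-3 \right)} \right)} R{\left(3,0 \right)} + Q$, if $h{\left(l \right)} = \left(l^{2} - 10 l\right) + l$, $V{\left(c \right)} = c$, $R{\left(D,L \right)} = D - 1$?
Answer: $\frac{75407}{1009} \approx 74.734$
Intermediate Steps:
$R{\left(D,L \right)} = -1 + D$
$Q = \frac{2759}{1009}$ ($Q = 2759 \cdot \frac{1}{1009} = \frac{2759}{1009} \approx 2.7344$)
$h{\left(l \right)} = l^{2} - 9 l$
$h{\left(V{\left(-3 \right)} \right)} R{\left(3,0 \right)} + Q = - 3 \left(-9 - 3\right) \left(-1 + 3\right) + \frac{2759}{1009} = \left(-3\right) \left(-12\right) 2 + \frac{2759}{1009} = 36 \cdot 2 + \frac{2759}{1009} = 72 + \frac{2759}{1009} = \frac{75407}{1009}$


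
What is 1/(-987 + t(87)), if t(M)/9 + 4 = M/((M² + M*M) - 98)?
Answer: -15040/15385137 ≈ -0.00097757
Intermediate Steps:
t(M) = -36 + 9*M/(-98 + 2*M²) (t(M) = -36 + 9*(M/((M² + M*M) - 98)) = -36 + 9*(M/((M² + M²) - 98)) = -36 + 9*(M/(2*M² - 98)) = -36 + 9*(M/(-98 + 2*M²)) = -36 + 9*M/(-98 + 2*M²))
1/(-987 + t(87)) = 1/(-987 + 9*(392 + 87 - 8*87²)/(2*(-49 + 87²))) = 1/(-987 + 9*(392 + 87 - 8*7569)/(2*(-49 + 7569))) = 1/(-987 + (9/2)*(392 + 87 - 60552)/7520) = 1/(-987 + (9/2)*(1/7520)*(-60073)) = 1/(-987 - 540657/15040) = 1/(-15385137/15040) = -15040/15385137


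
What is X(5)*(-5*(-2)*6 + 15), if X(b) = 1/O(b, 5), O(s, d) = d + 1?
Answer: 25/2 ≈ 12.500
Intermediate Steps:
O(s, d) = 1 + d
X(b) = 1/6 (X(b) = 1/(1 + 5) = 1/6)
X(5)*(-5*(-2)*6 + 15) = (-5*(-2)*6 + 15)/6 = (10*6 + 15)/6 = (60 + 15)/6 = (1/6)*75 = 25/2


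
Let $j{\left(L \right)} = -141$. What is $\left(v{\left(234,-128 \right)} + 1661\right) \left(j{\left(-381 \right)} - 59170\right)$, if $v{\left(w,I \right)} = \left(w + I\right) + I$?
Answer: $-97210729$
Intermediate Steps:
$v{\left(w,I \right)} = w + 2 I$ ($v{\left(w,I \right)} = \left(I + w\right) + I = w + 2 I$)
$\left(v{\left(234,-128 \right)} + 1661\right) \left(j{\left(-381 \right)} - 59170\right) = \left(\left(234 + 2 \left(-128\right)\right) + 1661\right) \left(-141 - 59170\right) = \left(\left(234 - 256\right) + 1661\right) \left(-59311\right) = \left(-22 + 1661\right) \left(-59311\right) = 1639 \left(-59311\right) = -97210729$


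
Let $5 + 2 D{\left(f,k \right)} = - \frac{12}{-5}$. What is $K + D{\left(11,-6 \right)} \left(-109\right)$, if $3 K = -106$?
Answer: $\frac{3191}{30} \approx 106.37$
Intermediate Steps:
$K = - \frac{106}{3}$ ($K = \frac{1}{3} \left(-106\right) = - \frac{106}{3} \approx -35.333$)
$D{\left(f,k \right)} = - \frac{13}{10}$ ($D{\left(f,k \right)} = - \frac{5}{2} + \frac{\left(-12\right) \frac{1}{-5}}{2} = - \frac{5}{2} + \frac{\left(-12\right) \left(- \frac{1}{5}\right)}{2} = - \frac{5}{2} + \frac{1}{2} \cdot \frac{12}{5} = - \frac{5}{2} + \frac{6}{5} = - \frac{13}{10}$)
$K + D{\left(11,-6 \right)} \left(-109\right) = - \frac{106}{3} - - \frac{1417}{10} = - \frac{106}{3} + \frac{1417}{10} = \frac{3191}{30}$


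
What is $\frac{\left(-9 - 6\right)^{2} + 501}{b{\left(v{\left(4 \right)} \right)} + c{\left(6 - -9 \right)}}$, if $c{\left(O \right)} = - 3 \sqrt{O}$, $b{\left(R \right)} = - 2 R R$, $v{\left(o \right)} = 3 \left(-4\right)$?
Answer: $- \frac{7744}{3067} + \frac{242 \sqrt{15}}{9201} \approx -2.4231$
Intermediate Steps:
$v{\left(o \right)} = -12$
$b{\left(R \right)} = - 2 R^{2}$
$\frac{\left(-9 - 6\right)^{2} + 501}{b{\left(v{\left(4 \right)} \right)} + c{\left(6 - -9 \right)}} = \frac{\left(-9 - 6\right)^{2} + 501}{- 2 \left(-12\right)^{2} - 3 \sqrt{6 - -9}} = \frac{\left(-15\right)^{2} + 501}{\left(-2\right) 144 - 3 \sqrt{6 + 9}} = \frac{225 + 501}{-288 - 3 \sqrt{15}} = \frac{726}{-288 - 3 \sqrt{15}}$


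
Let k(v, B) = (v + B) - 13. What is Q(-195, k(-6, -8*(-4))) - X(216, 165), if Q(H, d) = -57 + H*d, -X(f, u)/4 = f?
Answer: -1728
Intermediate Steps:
X(f, u) = -4*f
k(v, B) = -13 + B + v (k(v, B) = (B + v) - 13 = -13 + B + v)
Q(-195, k(-6, -8*(-4))) - X(216, 165) = (-57 - 195*(-13 - 8*(-4) - 6)) - (-4)*216 = (-57 - 195*(-13 + 32 - 6)) - 1*(-864) = (-57 - 195*13) + 864 = (-57 - 2535) + 864 = -2592 + 864 = -1728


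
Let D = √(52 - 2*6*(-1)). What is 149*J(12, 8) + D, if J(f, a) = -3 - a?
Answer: -1631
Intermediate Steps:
D = 8 (D = √(52 - 12*(-1)) = √(52 + 12) = √64 = 8)
149*J(12, 8) + D = 149*(-3 - 1*8) + 8 = 149*(-3 - 8) + 8 = 149*(-11) + 8 = -1639 + 8 = -1631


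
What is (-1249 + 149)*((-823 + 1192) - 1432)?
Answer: 1169300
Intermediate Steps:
(-1249 + 149)*((-823 + 1192) - 1432) = -1100*(369 - 1432) = -1100*(-1063) = 1169300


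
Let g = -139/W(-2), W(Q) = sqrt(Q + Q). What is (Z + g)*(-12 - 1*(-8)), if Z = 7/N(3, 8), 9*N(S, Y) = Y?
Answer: -63/2 - 278*I ≈ -31.5 - 278.0*I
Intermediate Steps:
N(S, Y) = Y/9
W(Q) = sqrt(2)*sqrt(Q) (W(Q) = sqrt(2*Q) = sqrt(2)*sqrt(Q))
Z = 63/8 (Z = 7/(((1/9)*8)) = 7/(8/9) = 7*(9/8) = 63/8 ≈ 7.8750)
g = 139*I/2 (g = -139*(-I/2) = -(-139)*I/2 = 139*I/2 ≈ 69.5*I)
(Z + g)*(-12 - 1*(-8)) = (63/8 + 139*I/2)*(-12 - 1*(-8)) = (63/8 + 139*I/2)*(-12 + 8) = (63/8 + 139*I/2)*(-4) = -63/2 - 278*I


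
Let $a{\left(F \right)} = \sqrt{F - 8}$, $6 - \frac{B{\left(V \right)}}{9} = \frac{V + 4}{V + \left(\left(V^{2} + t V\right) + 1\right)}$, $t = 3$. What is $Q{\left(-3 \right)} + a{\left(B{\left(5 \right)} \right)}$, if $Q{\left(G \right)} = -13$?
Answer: $-13 + \frac{\sqrt{93610}}{46} \approx -6.3487$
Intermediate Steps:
$B{\left(V \right)} = 54 - \frac{9 \left(4 + V\right)}{1 + V^{2} + 4 V}$ ($B{\left(V \right)} = 54 - 9 \frac{V + 4}{V + \left(\left(V^{2} + 3 V\right) + 1\right)} = 54 - 9 \frac{4 + V}{V + \left(1 + V^{2} + 3 V\right)} = 54 - 9 \frac{4 + V}{1 + V^{2} + 4 V} = 54 - \frac{9 \left(4 + V\right)}{1 + V^{2} + 4 V}$)
$a{\left(F \right)} = \sqrt{-8 + F}$
$Q{\left(-3 \right)} + a{\left(B{\left(5 \right)} \right)} = -13 + \sqrt{-8 + \frac{9 \left(2 + 6 \cdot 5^{2} + 23 \cdot 5\right)}{1 + 5^{2} + 4 \cdot 5}} = -13 + \sqrt{-8 + \frac{9 \left(2 + 6 \cdot 25 + 115\right)}{1 + 25 + 20}} = -13 + \sqrt{-8 + \frac{9 \left(2 + 150 + 115\right)}{46}} = -13 + \sqrt{-8 + 9 \cdot \frac{1}{46} \cdot 267} = -13 + \sqrt{-8 + \frac{2403}{46}} = -13 + \sqrt{\frac{2035}{46}} = -13 + \frac{\sqrt{93610}}{46}$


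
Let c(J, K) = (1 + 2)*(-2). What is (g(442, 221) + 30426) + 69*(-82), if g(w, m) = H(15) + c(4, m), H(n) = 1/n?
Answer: 371431/15 ≈ 24762.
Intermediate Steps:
c(J, K) = -6 (c(J, K) = 3*(-2) = -6)
g(w, m) = -89/15 (g(w, m) = 1/15 - 6 = -89/15)
(g(442, 221) + 30426) + 69*(-82) = (-89/15 + 30426) + 69*(-82) = 456301/15 - 5658 = 371431/15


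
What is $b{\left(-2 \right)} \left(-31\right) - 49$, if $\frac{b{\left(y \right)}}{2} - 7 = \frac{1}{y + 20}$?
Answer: $- \frac{4378}{9} \approx -486.44$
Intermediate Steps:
$b{\left(y \right)} = 14 + \frac{2}{20 + y}$ ($b{\left(y \right)} = 14 + \frac{2}{y + 20} = 14 + \frac{2}{20 + y}$)
$b{\left(-2 \right)} \left(-31\right) - 49 = \frac{2 \left(141 + 7 \left(-2\right)\right)}{20 - 2} \left(-31\right) - 49 = \frac{2 \left(141 - 14\right)}{18} \left(-31\right) - 49 = 2 \cdot \frac{1}{18} \cdot 127 \left(-31\right) - 49 = \frac{127}{9} \left(-31\right) - 49 = - \frac{3937}{9} - 49 = - \frac{4378}{9}$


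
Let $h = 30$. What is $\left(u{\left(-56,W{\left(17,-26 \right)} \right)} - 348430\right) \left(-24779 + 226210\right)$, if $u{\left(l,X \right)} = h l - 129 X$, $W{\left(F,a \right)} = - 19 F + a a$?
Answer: $-79695570857$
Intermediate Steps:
$W{\left(F,a \right)} = a^{2} - 19 F$ ($W{\left(F,a \right)} = - 19 F + a^{2} = a^{2} - 19 F$)
$u{\left(l,X \right)} = - 129 X + 30 l$ ($u{\left(l,X \right)} = 30 l - 129 X = - 129 X + 30 l$)
$\left(u{\left(-56,W{\left(17,-26 \right)} \right)} - 348430\right) \left(-24779 + 226210\right) = \left(\left(- 129 \left(\left(-26\right)^{2} - 323\right) + 30 \left(-56\right)\right) - 348430\right) \left(-24779 + 226210\right) = \left(\left(- 129 \left(676 - 323\right) - 1680\right) - 348430\right) 201431 = \left(\left(\left(-129\right) 353 - 1680\right) - 348430\right) 201431 = \left(\left(-45537 - 1680\right) - 348430\right) 201431 = \left(-47217 - 348430\right) 201431 = \left(-395647\right) 201431 = -79695570857$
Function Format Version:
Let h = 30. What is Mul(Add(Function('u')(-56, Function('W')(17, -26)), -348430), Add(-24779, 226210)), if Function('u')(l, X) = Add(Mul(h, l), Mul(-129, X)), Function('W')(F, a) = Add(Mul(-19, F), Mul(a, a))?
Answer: -79695570857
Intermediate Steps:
Function('W')(F, a) = Add(Pow(a, 2), Mul(-19, F)) (Function('W')(F, a) = Add(Mul(-19, F), Pow(a, 2)) = Add(Pow(a, 2), Mul(-19, F)))
Function('u')(l, X) = Add(Mul(-129, X), Mul(30, l)) (Function('u')(l, X) = Add(Mul(30, l), Mul(-129, X)) = Add(Mul(-129, X), Mul(30, l)))
Mul(Add(Function('u')(-56, Function('W')(17, -26)), -348430), Add(-24779, 226210)) = Mul(Add(Add(Mul(-129, Add(Pow(-26, 2), Mul(-19, 17))), Mul(30, -56)), -348430), Add(-24779, 226210)) = Mul(Add(Add(Mul(-129, Add(676, -323)), -1680), -348430), 201431) = Mul(Add(Add(Mul(-129, 353), -1680), -348430), 201431) = Mul(Add(Add(-45537, -1680), -348430), 201431) = Mul(Add(-47217, -348430), 201431) = Mul(-395647, 201431) = -79695570857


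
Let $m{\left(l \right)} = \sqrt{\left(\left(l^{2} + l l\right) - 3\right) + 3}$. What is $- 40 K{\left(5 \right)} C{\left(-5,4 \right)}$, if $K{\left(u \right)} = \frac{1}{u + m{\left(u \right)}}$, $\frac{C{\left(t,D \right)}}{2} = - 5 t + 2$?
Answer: $432 - 432 \sqrt{2} \approx -178.94$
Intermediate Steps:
$m{\left(l \right)} = \sqrt{2} \sqrt{l^{2}}$ ($m{\left(l \right)} = \sqrt{\left(\left(l^{2} + l^{2}\right) - 3\right) + 3} = \sqrt{\left(2 l^{2} - 3\right) + 3} = \sqrt{\left(-3 + 2 l^{2}\right) + 3} = \sqrt{2 l^{2}} = \sqrt{2} \sqrt{l^{2}}$)
$C{\left(t,D \right)} = 4 - 10 t$ ($C{\left(t,D \right)} = 2 \left(- 5 t + 2\right) = 2 \left(2 - 5 t\right) = 4 - 10 t$)
$K{\left(u \right)} = \frac{1}{u + \sqrt{2} \sqrt{u^{2}}}$
$- 40 K{\left(5 \right)} C{\left(-5,4 \right)} = - \frac{40}{5 + \sqrt{2} \sqrt{5^{2}}} \left(4 - -50\right) = - \frac{40}{5 + \sqrt{2} \sqrt{25}} \left(4 + 50\right) = - \frac{40}{5 + \sqrt{2} \cdot 5} \cdot 54 = - \frac{40}{5 + 5 \sqrt{2}} \cdot 54 = - \frac{2160}{5 + 5 \sqrt{2}}$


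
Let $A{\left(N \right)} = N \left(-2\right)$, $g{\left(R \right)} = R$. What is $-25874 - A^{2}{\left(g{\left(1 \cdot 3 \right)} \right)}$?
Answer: $-25910$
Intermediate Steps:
$A{\left(N \right)} = - 2 N$
$-25874 - A^{2}{\left(g{\left(1 \cdot 3 \right)} \right)} = -25874 - \left(- 2 \cdot 1 \cdot 3\right)^{2} = -25874 - \left(\left(-2\right) 3\right)^{2} = -25874 - \left(-6\right)^{2} = -25874 - 36 = -25910$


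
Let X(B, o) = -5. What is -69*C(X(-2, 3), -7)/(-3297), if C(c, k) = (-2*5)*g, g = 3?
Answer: -690/1099 ≈ -0.62784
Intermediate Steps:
C(c, k) = -30 (C(c, k) = -2*5*3 = -10*3 = -30)
-69*C(X(-2, 3), -7)/(-3297) = -69*(-30)/(-3297) = 2070*(-1/3297) = -690/1099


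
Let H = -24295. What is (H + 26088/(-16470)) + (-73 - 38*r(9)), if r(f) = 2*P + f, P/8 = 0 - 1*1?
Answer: -66164338/2745 ≈ -24104.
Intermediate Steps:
P = -8 (P = 8*(0 - 1*1) = 8*(0 - 1) = 8*(-1) = -8)
r(f) = -16 + f (r(f) = 2*(-8) + f = -16 + f)
(H + 26088/(-16470)) + (-73 - 38*r(9)) = (-24295 + 26088/(-16470)) + (-73 - 38*(-16 + 9)) = (-24295 + 26088*(-1/16470)) + (-73 - 38*(-7)) = (-24295 - 4348/2745) + (-73 + 266) = -66694123/2745 + 193 = -66164338/2745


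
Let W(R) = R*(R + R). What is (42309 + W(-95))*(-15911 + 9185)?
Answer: -405974634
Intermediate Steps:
W(R) = 2*R**2 (W(R) = R*(2*R) = 2*R**2)
(42309 + W(-95))*(-15911 + 9185) = (42309 + 2*(-95)**2)*(-15911 + 9185) = (42309 + 2*9025)*(-6726) = (42309 + 18050)*(-6726) = 60359*(-6726) = -405974634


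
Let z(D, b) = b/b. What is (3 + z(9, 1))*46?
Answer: 184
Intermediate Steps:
z(D, b) = 1
(3 + z(9, 1))*46 = (3 + 1)*46 = 4*46 = 184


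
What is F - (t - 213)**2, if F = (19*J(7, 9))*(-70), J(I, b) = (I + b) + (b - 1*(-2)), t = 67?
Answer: -57226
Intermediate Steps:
J(I, b) = 2 + I + 2*b (J(I, b) = (I + b) + (b + 2) = (I + b) + (2 + b) = 2 + I + 2*b)
F = -35910 (F = (19*(2 + 7 + 2*9))*(-70) = (19*(2 + 7 + 18))*(-70) = (19*27)*(-70) = 513*(-70) = -35910)
F - (t - 213)**2 = -35910 - (67 - 213)**2 = -35910 - 1*(-146)**2 = -35910 - 1*21316 = -35910 - 21316 = -57226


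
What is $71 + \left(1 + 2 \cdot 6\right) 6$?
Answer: $149$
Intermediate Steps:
$71 + \left(1 + 2 \cdot 6\right) 6 = 71 + \left(1 + 12\right) 6 = 71 + 13 \cdot 6 = 71 + 78 = 149$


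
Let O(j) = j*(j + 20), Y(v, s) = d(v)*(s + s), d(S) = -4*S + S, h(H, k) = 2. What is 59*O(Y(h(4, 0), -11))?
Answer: 1183776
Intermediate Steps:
d(S) = -3*S
Y(v, s) = -6*s*v (Y(v, s) = (-3*v)*(s + s) = (-3*v)*(2*s) = -6*s*v)
O(j) = j*(20 + j)
59*O(Y(h(4, 0), -11)) = 59*((-6*(-11)*2)*(20 - 6*(-11)*2)) = 59*(132*(20 + 132)) = 59*(132*152) = 59*20064 = 1183776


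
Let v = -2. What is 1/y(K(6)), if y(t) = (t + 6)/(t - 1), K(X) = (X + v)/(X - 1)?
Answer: -1/34 ≈ -0.029412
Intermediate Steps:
K(X) = (-2 + X)/(-1 + X) (K(X) = (X - 2)/(X - 1) = (-2 + X)/(-1 + X))
y(t) = (6 + t)/(-1 + t)
1/y(K(6)) = 1/((6 + (-2 + 6)/(-1 + 6))/(-1 + (-2 + 6)/(-1 + 6))) = 1/((6 + 4/5)/(-1 + 4/5)) = 1/((6 + (⅕)*4)/(-1 + (⅕)*4)) = 1/((6 + ⅘)/(-1 + ⅘)) = 1/((34/5)/(-⅕)) = 1/(-5*34/5) = 1/(-34) = -1/34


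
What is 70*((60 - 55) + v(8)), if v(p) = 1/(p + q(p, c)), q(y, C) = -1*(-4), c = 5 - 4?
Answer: 2135/6 ≈ 355.83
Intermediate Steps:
c = 1
q(y, C) = 4
v(p) = 1/(4 + p) (v(p) = 1/(p + 4) = 1/(4 + p))
70*((60 - 55) + v(8)) = 70*((60 - 55) + 1/(4 + 8)) = 70*(5 + 1/12) = 70*(61/12) = 2135/6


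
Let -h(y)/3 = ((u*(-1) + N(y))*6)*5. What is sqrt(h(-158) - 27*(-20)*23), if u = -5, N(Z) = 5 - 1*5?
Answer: 3*sqrt(1330) ≈ 109.41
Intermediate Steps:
N(Z) = 0 (N(Z) = 5 - 5 = 0)
h(y) = -450 (h(y) = -3*(-5*(-1) + 0)*6*5 = -3*(5 + 0)*6*5 = -3*5*6*5 = -90*5 = -3*150 = -450)
sqrt(h(-158) - 27*(-20)*23) = sqrt(-450 - 27*(-20)*23) = sqrt(-450 + 540*23) = sqrt(-450 + 12420) = sqrt(11970) = 3*sqrt(1330)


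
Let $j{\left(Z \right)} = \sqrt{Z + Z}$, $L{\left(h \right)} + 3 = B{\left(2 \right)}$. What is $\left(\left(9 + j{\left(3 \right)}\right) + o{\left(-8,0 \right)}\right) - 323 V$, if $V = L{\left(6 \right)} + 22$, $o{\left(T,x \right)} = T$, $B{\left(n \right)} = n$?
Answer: $-6782 + \sqrt{6} \approx -6779.5$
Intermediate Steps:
$L{\left(h \right)} = -1$ ($L{\left(h \right)} = -3 + 2 = -1$)
$V = 21$ ($V = -1 + 22 = 21$)
$j{\left(Z \right)} = \sqrt{2} \sqrt{Z}$ ($j{\left(Z \right)} = \sqrt{2 Z} = \sqrt{2} \sqrt{Z}$)
$\left(\left(9 + j{\left(3 \right)}\right) + o{\left(-8,0 \right)}\right) - 323 V = \left(\left(9 + \sqrt{2} \sqrt{3}\right) - 8\right) - 6783 = \left(\left(9 + \sqrt{6}\right) - 8\right) - 6783 = \left(1 + \sqrt{6}\right) - 6783 = -6782 + \sqrt{6}$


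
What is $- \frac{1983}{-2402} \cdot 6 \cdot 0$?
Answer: $0$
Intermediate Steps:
$- \frac{1983}{-2402} \cdot 6 \cdot 0 = \left(-1983\right) \left(- \frac{1}{2402}\right) 0 = \frac{1983}{2402} \cdot 0 = 0$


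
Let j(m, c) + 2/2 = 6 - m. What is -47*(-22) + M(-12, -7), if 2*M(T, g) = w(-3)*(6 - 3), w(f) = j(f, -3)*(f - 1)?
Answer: 986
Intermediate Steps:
j(m, c) = 5 - m (j(m, c) = -1 + (6 - m) = 5 - m)
w(f) = (-1 + f)*(5 - f) (w(f) = (5 - f)*(f - 1) = (5 - f)*(-1 + f) = (-1 + f)*(5 - f))
M(T, g) = -48 (M(T, g) = ((-(-1 - 3)*(-5 - 3))*(6 - 3))/2 = (-1*(-4)*(-8)*3)/2 = (-32*3)/2 = (1/2)*(-96) = -48)
-47*(-22) + M(-12, -7) = -47*(-22) - 48 = 1034 - 48 = 986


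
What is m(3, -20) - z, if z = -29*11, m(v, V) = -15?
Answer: 304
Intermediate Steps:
z = -319
m(3, -20) - z = -15 - 1*(-319) = -15 + 319 = 304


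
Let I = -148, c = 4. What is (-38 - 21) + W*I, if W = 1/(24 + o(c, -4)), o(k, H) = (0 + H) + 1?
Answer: -1387/21 ≈ -66.048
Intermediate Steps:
o(k, H) = 1 + H (o(k, H) = H + 1 = 1 + H)
W = 1/21 (W = 1/(24 + (1 - 4)) = 1/(24 - 3) = 1/21 ≈ 0.047619)
(-38 - 21) + W*I = (-38 - 21) + (1/21)*(-148) = -59 - 148/21 = -1387/21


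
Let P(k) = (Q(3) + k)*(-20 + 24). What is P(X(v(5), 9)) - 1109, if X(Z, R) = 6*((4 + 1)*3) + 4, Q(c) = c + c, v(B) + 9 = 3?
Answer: -709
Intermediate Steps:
v(B) = -6 (v(B) = -9 + 3 = -6)
Q(c) = 2*c
X(Z, R) = 94 (X(Z, R) = 6*(5*3) + 4 = 6*15 + 4 = 90 + 4 = 94)
P(k) = 24 + 4*k (P(k) = (2*3 + k)*(-20 + 24) = (6 + k)*4 = 24 + 4*k)
P(X(v(5), 9)) - 1109 = (24 + 4*94) - 1109 = (24 + 376) - 1109 = 400 - 1109 = -709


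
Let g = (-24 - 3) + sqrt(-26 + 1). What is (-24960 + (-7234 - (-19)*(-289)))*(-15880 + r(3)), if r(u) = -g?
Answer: 597420305 + 188425*I ≈ 5.9742e+8 + 1.8843e+5*I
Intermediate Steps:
g = -27 + 5*I (g = -27 + sqrt(-25) = -27 + 5*I ≈ -27.0 + 5.0*I)
r(u) = 27 - 5*I (r(u) = -(-27 + 5*I) = 27 - 5*I)
(-24960 + (-7234 - (-19)*(-289)))*(-15880 + r(3)) = (-24960 + (-7234 - (-19)*(-289)))*(-15880 + (27 - 5*I)) = (-24960 + (-7234 - 1*5491))*(-15853 - 5*I) = (-24960 + (-7234 - 5491))*(-15853 - 5*I) = (-24960 - 12725)*(-15853 - 5*I) = -37685*(-15853 - 5*I) = 597420305 + 188425*I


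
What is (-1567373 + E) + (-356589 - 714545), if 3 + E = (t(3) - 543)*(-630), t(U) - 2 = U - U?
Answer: -2297680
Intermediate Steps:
t(U) = 2 (t(U) = 2 + (U - U) = 2 + 0 = 2)
E = 340827 (E = -3 + (2 - 543)*(-630) = -3 - 541*(-630) = -3 + 340830 = 340827)
(-1567373 + E) + (-356589 - 714545) = (-1567373 + 340827) + (-356589 - 714545) = -1226546 - 1071134 = -2297680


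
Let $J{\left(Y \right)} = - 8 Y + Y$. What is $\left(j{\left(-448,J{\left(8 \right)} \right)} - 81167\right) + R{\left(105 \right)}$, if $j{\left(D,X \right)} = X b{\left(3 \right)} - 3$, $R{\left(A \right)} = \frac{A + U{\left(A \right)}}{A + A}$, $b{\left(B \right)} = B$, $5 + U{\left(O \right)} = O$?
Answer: $- \frac{3416155}{42} \approx -81337.0$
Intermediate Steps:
$U{\left(O \right)} = -5 + O$
$J{\left(Y \right)} = - 7 Y$
$R{\left(A \right)} = \frac{-5 + 2 A}{2 A}$ ($R{\left(A \right)} = \frac{A + \left(-5 + A\right)}{A + A} = \frac{-5 + 2 A}{2 A}$)
$j{\left(D,X \right)} = -3 + 3 X$ ($j{\left(D,X \right)} = X 3 - 3 = 3 X - 3 = -3 + 3 X$)
$\left(j{\left(-448,J{\left(8 \right)} \right)} - 81167\right) + R{\left(105 \right)} = \left(\left(-3 + 3 \left(\left(-7\right) 8\right)\right) - 81167\right) + \frac{- \frac{5}{2} + 105}{105} = \left(\left(-3 + 3 \left(-56\right)\right) - 81167\right) + \frac{1}{105} \cdot \frac{205}{2} = \left(\left(-3 - 168\right) - 81167\right) + \frac{41}{42} = \left(-171 - 81167\right) + \frac{41}{42} = -81338 + \frac{41}{42} = - \frac{3416155}{42}$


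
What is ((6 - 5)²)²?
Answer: 1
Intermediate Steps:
((6 - 5)²)² = (1²)² = 1² = 1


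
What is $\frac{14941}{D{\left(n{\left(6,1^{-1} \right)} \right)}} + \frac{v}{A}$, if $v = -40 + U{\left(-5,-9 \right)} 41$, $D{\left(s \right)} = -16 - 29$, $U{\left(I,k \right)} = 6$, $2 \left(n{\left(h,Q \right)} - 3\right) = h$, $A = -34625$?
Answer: $- \frac{103468279}{311625} \approx -332.03$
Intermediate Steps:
$n{\left(h,Q \right)} = 3 + \frac{h}{2}$
$D{\left(s \right)} = -45$
$v = 206$ ($v = -40 + 6 \cdot 41 = -40 + 246 = 206$)
$\frac{14941}{D{\left(n{\left(6,1^{-1} \right)} \right)}} + \frac{v}{A} = \frac{14941}{-45} + \frac{206}{-34625} = 14941 \left(- \frac{1}{45}\right) + 206 \left(- \frac{1}{34625}\right) = - \frac{14941}{45} - \frac{206}{34625} = - \frac{103468279}{311625}$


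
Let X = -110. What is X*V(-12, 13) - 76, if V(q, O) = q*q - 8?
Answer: -15036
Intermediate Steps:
V(q, O) = -8 + q² (V(q, O) = q² - 8 = -8 + q²)
X*V(-12, 13) - 76 = -110*(-8 + (-12)²) - 76 = -110*(-8 + 144) - 76 = -110*136 - 76 = -14960 - 76 = -15036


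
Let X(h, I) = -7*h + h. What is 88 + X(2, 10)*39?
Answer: -380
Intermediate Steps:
X(h, I) = -6*h
88 + X(2, 10)*39 = 88 - 6*2*39 = 88 - 12*39 = 88 - 468 = -380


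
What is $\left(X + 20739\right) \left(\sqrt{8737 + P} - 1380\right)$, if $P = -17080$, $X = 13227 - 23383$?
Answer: $-14604540 + 95247 i \sqrt{103} \approx -1.4605 \cdot 10^{7} + 9.6665 \cdot 10^{5} i$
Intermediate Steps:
$X = -10156$
$\left(X + 20739\right) \left(\sqrt{8737 + P} - 1380\right) = \left(-10156 + 20739\right) \left(\sqrt{8737 - 17080} - 1380\right) = 10583 \left(\sqrt{-8343} - 1380\right) = 10583 \left(9 i \sqrt{103} - 1380\right) = 10583 \left(-1380 + 9 i \sqrt{103}\right) = -14604540 + 95247 i \sqrt{103}$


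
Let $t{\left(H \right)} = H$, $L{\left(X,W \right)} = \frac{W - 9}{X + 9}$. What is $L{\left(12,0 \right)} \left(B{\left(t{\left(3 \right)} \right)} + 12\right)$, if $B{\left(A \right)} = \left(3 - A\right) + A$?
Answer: $- \frac{45}{7} \approx -6.4286$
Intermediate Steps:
$L{\left(X,W \right)} = \frac{-9 + W}{9 + X}$
$B{\left(A \right)} = 3$
$L{\left(12,0 \right)} \left(B{\left(t{\left(3 \right)} \right)} + 12\right) = \frac{-9 + 0}{9 + 12} \left(3 + 12\right) = \frac{1}{21} \left(-9\right) 15 = \left(- \frac{3}{7}\right) 15 = - \frac{45}{7}$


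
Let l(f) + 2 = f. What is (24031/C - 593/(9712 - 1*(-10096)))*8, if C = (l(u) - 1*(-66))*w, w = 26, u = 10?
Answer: 118716279/1190956 ≈ 99.682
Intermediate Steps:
l(f) = -2 + f
C = 1924 (C = ((-2 + 10) - 1*(-66))*26 = (8 + 66)*26 = 74*26 = 1924)
(24031/C - 593/(9712 - 1*(-10096)))*8 = (24031/1924 - 593/(9712 - 1*(-10096)))*8 = (24031*(1/1924) - 593/(9712 + 10096))*8 = (24031/1924 - 593/19808)*8 = (118716279/9527648)*8 = 118716279/1190956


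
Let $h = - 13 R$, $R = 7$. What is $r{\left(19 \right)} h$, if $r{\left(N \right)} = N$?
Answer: $-1729$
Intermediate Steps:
$h = -91$ ($h = \left(-13\right) 7 = -91$)
$r{\left(19 \right)} h = 19 \left(-91\right) = -1729$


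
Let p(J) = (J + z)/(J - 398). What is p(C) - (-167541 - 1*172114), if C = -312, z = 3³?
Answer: 48231067/142 ≈ 3.3966e+5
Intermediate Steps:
z = 27
p(J) = (27 + J)/(-398 + J) (p(J) = (J + 27)/(J - 398) = (27 + J)/(-398 + J))
p(C) - (-167541 - 1*172114) = (27 - 312)/(-398 - 312) - (-167541 - 1*172114) = -285/(-710) - (-167541 - 172114) = -1/710*(-285) - 1*(-339655) = 57/142 + 339655 = 48231067/142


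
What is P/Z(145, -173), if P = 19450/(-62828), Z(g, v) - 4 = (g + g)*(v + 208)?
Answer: -9725/318977756 ≈ -3.0488e-5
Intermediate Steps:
Z(g, v) = 4 + 2*g*(208 + v) (Z(g, v) = 4 + (g + g)*(v + 208) = 4 + (2*g)*(208 + v) = 4 + 2*g*(208 + v))
P = -9725/31414 (P = 19450*(-1/62828) = -9725/31414 ≈ -0.30958)
P/Z(145, -173) = -9725/(31414*(4 + 416*145 + 2*145*(-173))) = -9725/(31414*(4 + 60320 - 50170)) = -9725/31414/10154 = -9725/31414*1/10154 = -9725/318977756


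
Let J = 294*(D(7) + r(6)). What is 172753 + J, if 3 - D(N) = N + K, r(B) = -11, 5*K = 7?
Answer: 839657/5 ≈ 1.6793e+5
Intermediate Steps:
K = 7/5 (K = (1/5)*7 = 7/5 ≈ 1.4000)
D(N) = 8/5 - N (D(N) = 3 - (N + 7/5) = 3 - (7/5 + N) = 3 + (-7/5 - N) = 8/5 - N)
J = -24108/5 (J = 294*((8/5 - 1*7) - 11) = 294*((8/5 - 7) - 11) = 294*(-27/5 - 11) = 294*(-82/5) = -24108/5 ≈ -4821.6)
172753 + J = 172753 - 24108/5 = 839657/5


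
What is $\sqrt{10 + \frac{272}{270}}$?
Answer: $\frac{\sqrt{22290}}{45} \approx 3.3177$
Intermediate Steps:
$\sqrt{10 + \frac{272}{270}} = \sqrt{10 + 272 \cdot \frac{1}{270}} = \sqrt{10 + \frac{136}{135}} = \sqrt{\frac{1486}{135}} = \frac{\sqrt{22290}}{45}$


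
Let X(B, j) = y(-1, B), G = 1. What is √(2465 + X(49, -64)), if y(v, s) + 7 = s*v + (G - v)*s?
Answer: √2507 ≈ 50.070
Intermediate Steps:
y(v, s) = -7 + s*v + s*(1 - v) (y(v, s) = -7 + (s*v + (1 - v)*s) = -7 + (s*v + s*(1 - v)) = -7 + s*v + s*(1 - v))
X(B, j) = -7 + B
√(2465 + X(49, -64)) = √(2465 + (-7 + 49)) = √(2465 + 42) = √2507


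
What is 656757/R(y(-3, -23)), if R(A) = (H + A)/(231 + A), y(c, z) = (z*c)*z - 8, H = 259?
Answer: 223954137/334 ≈ 6.7052e+5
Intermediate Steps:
y(c, z) = -8 + c*z² (y(c, z) = (c*z)*z - 8 = c*z² - 8 = -8 + c*z²)
R(A) = (259 + A)/(231 + A)
656757/R(y(-3, -23)) = 656757/(((259 + (-8 - 3*(-23)²))/(231 + (-8 - 3*(-23)²)))) = 656757/(((259 + (-8 - 3*529))/(231 + (-8 - 3*529)))) = 656757/(((259 + (-8 - 1587))/(231 + (-8 - 1587)))) = 656757/(((259 - 1595)/(231 - 1595))) = 656757/((-1336/(-1364))) = 656757/((-1/1364*(-1336))) = 656757/(334/341) = 656757*(341/334) = 223954137/334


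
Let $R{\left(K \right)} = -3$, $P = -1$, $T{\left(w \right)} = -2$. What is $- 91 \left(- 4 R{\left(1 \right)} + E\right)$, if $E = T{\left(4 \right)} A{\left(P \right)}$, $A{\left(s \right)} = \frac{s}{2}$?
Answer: $-1183$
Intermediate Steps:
$A{\left(s \right)} = \frac{s}{2}$ ($A{\left(s \right)} = s \frac{1}{2} = \frac{s}{2}$)
$E = 1$ ($E = - 2 \cdot \frac{1}{2} \left(-1\right) = \left(-2\right) \left(- \frac{1}{2}\right) = 1$)
$- 91 \left(- 4 R{\left(1 \right)} + E\right) = - 91 \left(\left(-4\right) \left(-3\right) + 1\right) = - 91 \left(12 + 1\right) = \left(-91\right) 13 = -1183$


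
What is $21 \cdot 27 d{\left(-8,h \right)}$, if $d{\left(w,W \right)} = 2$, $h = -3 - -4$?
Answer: $1134$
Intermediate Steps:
$h = 1$ ($h = -3 + 4 = 1$)
$21 \cdot 27 d{\left(-8,h \right)} = 21 \cdot 27 \cdot 2 = 567 \cdot 2 = 1134$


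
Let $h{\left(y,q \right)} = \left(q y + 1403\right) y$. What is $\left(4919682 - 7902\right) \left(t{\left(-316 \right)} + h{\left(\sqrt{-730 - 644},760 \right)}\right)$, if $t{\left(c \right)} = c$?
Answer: $-5130629269680 + 6891227340 i \sqrt{1374} \approx -5.1306 \cdot 10^{12} + 2.5544 \cdot 10^{11} i$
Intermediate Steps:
$h{\left(y,q \right)} = y \left(1403 + q y\right)$ ($h{\left(y,q \right)} = \left(1403 + q y\right) y = y \left(1403 + q y\right)$)
$\left(4919682 - 7902\right) \left(t{\left(-316 \right)} + h{\left(\sqrt{-730 - 644},760 \right)}\right) = \left(4919682 - 7902\right) \left(-316 + \sqrt{-730 - 644} \left(1403 + 760 \sqrt{-730 - 644}\right)\right) = 4911780 \left(-316 + \sqrt{-1374} \left(1403 + 760 \sqrt{-1374}\right)\right) = 4911780 \left(-316 + i \sqrt{1374} \left(1403 + 760 i \sqrt{1374}\right)\right) = -1552122480 + 4911780 i \sqrt{1374} \left(1403 + 760 i \sqrt{1374}\right)$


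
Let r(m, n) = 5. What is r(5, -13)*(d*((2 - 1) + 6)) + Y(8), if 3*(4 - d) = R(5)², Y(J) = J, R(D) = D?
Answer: -431/3 ≈ -143.67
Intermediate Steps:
d = -13/3 (d = 4 - ⅓*5² = 4 - ⅓*25 = 4 - 25/3 = -13/3 ≈ -4.3333)
r(5, -13)*(d*((2 - 1) + 6)) + Y(8) = 5*(-13*((2 - 1) + 6)/3) + 8 = 5*(-13*(1 + 6)/3) + 8 = 5*(-13/3*7) + 8 = 5*(-91/3) + 8 = -455/3 + 8 = -431/3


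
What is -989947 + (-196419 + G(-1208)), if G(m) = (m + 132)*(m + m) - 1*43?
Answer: 1413207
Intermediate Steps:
G(m) = -43 + 2*m*(132 + m) (G(m) = (132 + m)*(2*m) - 43 = 2*m*(132 + m) - 43 = -43 + 2*m*(132 + m))
-989947 + (-196419 + G(-1208)) = -989947 + (-196419 + (-43 + 2*(-1208)² + 264*(-1208))) = -989947 + (-196419 + (-43 + 2*1459264 - 318912)) = -989947 + (-196419 + (-43 + 2918528 - 318912)) = -989947 + (-196419 + 2599573) = -989947 + 2403154 = 1413207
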